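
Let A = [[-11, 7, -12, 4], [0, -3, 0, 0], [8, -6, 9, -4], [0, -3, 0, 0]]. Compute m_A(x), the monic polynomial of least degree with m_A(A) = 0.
m_A(x) = x(x - 1)(x + 3)^2

The characteristic polynomial factors as x(x - 1)(x + 3)^2. The minimal polynomial is ∏(x - λ)^{k_λ} where k_λ is the size of the largest Jordan block at λ.

For λ = -3: rank(A + 3I) = 3, and the largest Jordan block has size 2 (the smallest k with rank((A + 3I)^k) = rank((A + 3I)^(k+1))).
For λ = 0: rank(A) = 3, and the largest Jordan block has size 1 (the smallest k with rank(A^k) = rank(A^(k+1))).
For λ = 1: rank(A - I) = 3, and the largest Jordan block has size 1 (the smallest k with rank((A - I)^k) = rank((A - I)^(k+1))).

So m_A(x) = x(x - 1)(x + 3)^2.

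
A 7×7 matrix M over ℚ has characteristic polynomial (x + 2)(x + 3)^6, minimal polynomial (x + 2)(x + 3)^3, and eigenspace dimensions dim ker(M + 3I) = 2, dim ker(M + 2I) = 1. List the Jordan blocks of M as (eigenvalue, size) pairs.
λ = -3: algebraic multiplicity 6 (exponent in χ_M), largest block size 3 (exponent in m_M), 2 blocks (geometric multiplicity). These force block sizes [3, 3].
λ = -2: algebraic multiplicity 1 (exponent in χ_M), largest block size 1 (exponent in m_M), 1 block (geometric multiplicity). This forces block sizes [1].

Jordan blocks: (-3, 3), (-3, 3), (-2, 1)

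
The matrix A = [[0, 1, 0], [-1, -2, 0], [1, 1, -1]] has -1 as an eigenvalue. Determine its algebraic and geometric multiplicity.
The characteristic polynomial is (x + 1)^3, so the factor x + 1 appears with exponent 3: the algebraic multiplicity is 3.

rank(A + I) = 1, so the eigenspace has dimension 3 - 1 = 2: the geometric multiplicity is 2.

Since 2 < 3, A is not diagonalizable.

algebraic multiplicity 3, geometric multiplicity 2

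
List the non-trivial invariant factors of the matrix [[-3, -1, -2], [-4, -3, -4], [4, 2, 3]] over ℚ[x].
x + 1, (x + 1)^2

The Jordan structure of A has elementary divisors (x + 1)^2, (x + 1). Arranging the block sizes at each eigenvalue in decreasing order and taking row products gives the invariant factors.

Invariant factors (smallest first, each dividing the next): x + 1, (x + 1)^2.

Check: the last factor (x + 1)^2 is the minimal polynomial, and the product (x + 1)^3 is the characteristic polynomial.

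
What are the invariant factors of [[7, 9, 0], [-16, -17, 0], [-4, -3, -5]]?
x + 5, (x + 5)^2

The Jordan structure of A has elementary divisors (x + 5)^2, (x + 5). Arranging the block sizes at each eigenvalue in decreasing order and taking row products gives the invariant factors.

Invariant factors (smallest first, each dividing the next): x + 5, (x + 5)^2.

Check: the last factor (x + 5)^2 is the minimal polynomial, and the product (x + 5)^3 is the characteristic polynomial.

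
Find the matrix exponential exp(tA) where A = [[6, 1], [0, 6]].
e^{tA} = [[e^{6*t}, t*e^{6*t}], [0, e^{6*t}]]

A has Jordan form J = [[6, 1], [0, 6]] with A = PJP^{-1}, so e^{tA} = P e^{tJ} P^{-1}.

For a Jordan block J_k(λ), e^{tJ_k(λ)} = e^{λt} · (I + tN + t^2 N^2/2! + ... + t^{k-1} N^{k-1}/(k-1)!) where N is the nilpotent superdiagonal part.

Assembling the blocks and conjugating back gives the entries of e^{tA} as shown above.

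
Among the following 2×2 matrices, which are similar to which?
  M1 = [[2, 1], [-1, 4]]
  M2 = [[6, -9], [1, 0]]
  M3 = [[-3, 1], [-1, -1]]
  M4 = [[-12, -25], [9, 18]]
Characteristic polynomials: χ_{M1} = (x - 3)^2, χ_{M2} = (x - 3)^2, χ_{M3} = (x + 2)^2, χ_{M4} = (x - 3)^2.

{M1, M2, M4}: invariant factors (x - 3)^2.

{M3}: invariant factors (x + 2)^2.

Matrices are similar if and only if their invariant-factor lists agree; the partition into similarity classes is {M1, M2, M4}, {M3}.

2 classes: {M1, M2, M4}, {M3}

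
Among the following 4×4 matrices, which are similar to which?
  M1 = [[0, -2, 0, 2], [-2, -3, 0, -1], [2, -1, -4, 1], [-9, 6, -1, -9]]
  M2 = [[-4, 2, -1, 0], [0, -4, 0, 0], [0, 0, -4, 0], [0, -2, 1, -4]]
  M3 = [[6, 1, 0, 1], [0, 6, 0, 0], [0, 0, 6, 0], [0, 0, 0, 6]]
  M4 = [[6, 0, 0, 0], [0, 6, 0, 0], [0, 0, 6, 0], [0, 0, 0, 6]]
Characteristic polynomials: χ_{M1} = (x + 4)^4, χ_{M2} = (x + 4)^4, χ_{M3} = (x - 6)^4, χ_{M4} = (x - 6)^4.

{M1}: invariant factors x + 4, (x + 4)^3.

{M2}: invariant factors x + 4, x + 4, (x + 4)^2.

{M3}: invariant factors x - 6, x - 6, (x - 6)^2.

{M4}: invariant factors x - 6, x - 6, x - 6, x - 6.

Matrices are similar if and only if their invariant-factor lists agree; the partition into similarity classes is {M1}, {M2}, {M3}, {M4}.

4 classes: {M1}, {M2}, {M3}, {M4}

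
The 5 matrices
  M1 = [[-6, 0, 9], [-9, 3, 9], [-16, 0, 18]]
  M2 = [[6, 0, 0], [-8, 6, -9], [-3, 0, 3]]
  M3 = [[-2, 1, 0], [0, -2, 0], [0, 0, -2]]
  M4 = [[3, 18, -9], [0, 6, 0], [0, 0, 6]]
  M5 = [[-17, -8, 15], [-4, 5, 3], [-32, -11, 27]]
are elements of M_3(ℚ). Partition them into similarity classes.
3 classes: {M1, M2, M5}, {M3}, {M4}

Characteristic polynomials: χ_{M1} = (x - 6)^2(x - 3), χ_{M2} = (x - 6)^2(x - 3), χ_{M3} = (x + 2)^3, χ_{M4} = (x - 6)^2(x - 3), χ_{M5} = (x - 6)^2(x - 3).

{M1, M2, M5}: invariant factors (x - 6)^2(x - 3).

{M3}: invariant factors x + 2, (x + 2)^2.

{M4}: invariant factors x - 6, (x - 6)(x - 3).

Matrices are similar if and only if their invariant-factor lists agree; the partition into similarity classes is {M1, M2, M5}, {M3}, {M4}.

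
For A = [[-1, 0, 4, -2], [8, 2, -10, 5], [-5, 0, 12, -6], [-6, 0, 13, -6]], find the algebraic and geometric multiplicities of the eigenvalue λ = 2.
algebraic multiplicity 3, geometric multiplicity 1

The characteristic polynomial is (x - 2)^3(x - 1), so the factor x - 2 appears with exponent 3: the algebraic multiplicity is 3.

rank(A - 2I) = 3, so the eigenspace has dimension 4 - 3 = 1: the geometric multiplicity is 1.

Since 1 < 3, A is not diagonalizable.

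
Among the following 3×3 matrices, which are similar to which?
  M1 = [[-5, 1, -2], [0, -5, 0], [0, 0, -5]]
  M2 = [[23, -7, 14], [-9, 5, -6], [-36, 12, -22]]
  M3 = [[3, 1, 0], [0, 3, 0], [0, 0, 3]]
3 classes: {M1}, {M2}, {M3}

Characteristic polynomials: χ_{M1} = (x + 5)^3, χ_{M2} = (x - 2)^3, χ_{M3} = (x - 3)^3.

{M1}: invariant factors x + 5, (x + 5)^2.

{M2}: invariant factors x - 2, (x - 2)^2.

{M3}: invariant factors x - 3, (x - 3)^2.

Matrices are similar if and only if their invariant-factor lists agree; the partition into similarity classes is {M1}, {M2}, {M3}.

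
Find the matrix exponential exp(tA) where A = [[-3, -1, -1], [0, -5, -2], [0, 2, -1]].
e^{tA} = [[e^{-3*t}, -t*e^{-3*t}, -t*e^{-3*t}], [0, (1 - 2*t)*e^{-3*t}, -2*t*e^{-3*t}], [0, 2*t*e^{-3*t}, (2*t + 1)*e^{-3*t}]]

A has Jordan form J = [[-3, 1, 0], [0, -3, 0], [0, 0, -3]] with A = PJP^{-1}, so e^{tA} = P e^{tJ} P^{-1}.

For a Jordan block J_k(λ), e^{tJ_k(λ)} = e^{λt} · (I + tN + t^2 N^2/2! + ... + t^{k-1} N^{k-1}/(k-1)!) where N is the nilpotent superdiagonal part.

Assembling the blocks and conjugating back gives the entries of e^{tA} as shown above.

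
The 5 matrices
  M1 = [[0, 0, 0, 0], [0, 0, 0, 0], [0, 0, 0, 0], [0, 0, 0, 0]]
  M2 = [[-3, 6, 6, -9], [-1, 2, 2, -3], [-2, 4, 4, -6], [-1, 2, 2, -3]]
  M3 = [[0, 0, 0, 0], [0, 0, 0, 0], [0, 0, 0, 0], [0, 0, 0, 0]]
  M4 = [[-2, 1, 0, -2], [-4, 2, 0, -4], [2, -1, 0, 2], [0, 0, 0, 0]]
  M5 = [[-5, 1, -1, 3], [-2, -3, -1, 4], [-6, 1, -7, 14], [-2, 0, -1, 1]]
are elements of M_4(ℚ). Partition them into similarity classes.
Characteristic polynomials: χ_{M1} = x^4, χ_{M2} = x^4, χ_{M3} = x^4, χ_{M4} = x^4, χ_{M5} = (x + 3)^2(x + 4)^2.

{M1, M3}: invariant factors x, x, x, x.

{M2, M4}: invariant factors x, x, x^2.

{M5}: invariant factors (x + 3)^2(x + 4)^2.

Matrices are similar if and only if their invariant-factor lists agree; the partition into similarity classes is {M1, M3}, {M2, M4}, {M5}.

3 classes: {M1, M3}, {M2, M4}, {M5}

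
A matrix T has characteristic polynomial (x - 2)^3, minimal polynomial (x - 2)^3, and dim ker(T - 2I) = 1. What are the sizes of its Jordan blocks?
Jordan blocks: (2, 3)

λ = 2: algebraic multiplicity 3 (exponent in χ_T), largest block size 3 (exponent in m_T), 1 block (geometric multiplicity). This forces block sizes [3].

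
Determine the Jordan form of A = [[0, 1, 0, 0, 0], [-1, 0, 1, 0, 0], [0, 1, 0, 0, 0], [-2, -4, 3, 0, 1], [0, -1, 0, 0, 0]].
The characteristic polynomial is det(xI - A) = x^5, so the eigenvalues are 0 (algebraic multiplicity 5).

For λ = 0: rank(A) = 3, rank(A^2) = 1, rank(A^3) = 0. The eigenspace has dimension 5 - 3 = 2, so there are 2 Jordan blocks; the rank sequence gives block sizes [3, 2].

Assembling the blocks gives the Jordan form J above.

J = [[0, 1, 0, 0, 0], [0, 0, 1, 0, 0], [0, 0, 0, 0, 0], [0, 0, 0, 0, 1], [0, 0, 0, 0, 0]]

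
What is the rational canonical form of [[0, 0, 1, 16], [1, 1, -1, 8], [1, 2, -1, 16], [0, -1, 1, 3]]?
The invariant factors of A (the non-unit diagonal entries of the Smith normal form of xI - A over ℚ[x]) are (x - 5)(x + 1)(x^2 + x + 1), each dividing the next. The characteristic polynomial is their product, (x - 5)(x + 1)(x^2 + x + 1).

The rational canonical form is the block-diagonal matrix of companion matrices C(f_i):
R = [[0, 0, 0, 5], [1, 0, 0, 9], [0, 1, 0, 8], [0, 0, 1, 3]].

Note the characteristic polynomial does not split into linear factors over ℚ, so A has no Jordan form over ℚ; the rational canonical form exists over any field.

R = [[0, 0, 0, 5], [1, 0, 0, 9], [0, 1, 0, 8], [0, 0, 1, 3]]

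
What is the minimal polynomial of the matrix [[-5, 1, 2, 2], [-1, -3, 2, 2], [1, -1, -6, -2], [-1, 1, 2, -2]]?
m_A(x) = (x + 4)^2

The characteristic polynomial factors as (x + 4)^4. The minimal polynomial is ∏(x - λ)^{k_λ} where k_λ is the size of the largest Jordan block at λ.

For λ = -4: rank(A + 4I) = 1, and the largest Jordan block has size 2 (the smallest k with rank((A + 4I)^k) = rank((A + 4I)^(k+1))).

So m_A(x) = (x + 4)^2.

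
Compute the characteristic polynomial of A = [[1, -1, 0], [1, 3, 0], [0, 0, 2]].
xI - A = [[x - 1, 1, 0], [-1, x - 3, 0], [0, 0, x - 2]].

Expanding det(xI - A) along the first row:
det(xI - A) = + (x - 1)·det([[x - 3, 0], [0, x - 2]]) - (1)·det([[-1, 0], [0, x - 2]]) + (0)·det([[-1, x - 3], [0, 0]]).

Evaluating gives χ_A(x) = x^3 - 6x^2 + 12x - 8 = (x - 2)^3.

χ_A(x) = (x - 2)^3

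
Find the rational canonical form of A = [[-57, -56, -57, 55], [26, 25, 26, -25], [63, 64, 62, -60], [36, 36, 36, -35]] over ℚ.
The invariant factors of A (the non-unit diagonal entries of the Smith normal form of xI - A over ℚ[x]) are (x + 5)(x^3 + 4x + 1), each dividing the next. The characteristic polynomial is their product, (x + 5)(x^3 + 4x + 1).

The rational canonical form is the block-diagonal matrix of companion matrices C(f_i):
R = [[0, 0, 0, -5], [1, 0, 0, -21], [0, 1, 0, -4], [0, 0, 1, -5]].

Note the characteristic polynomial does not split into linear factors over ℚ, so A has no Jordan form over ℚ; the rational canonical form exists over any field.

R = [[0, 0, 0, -5], [1, 0, 0, -21], [0, 1, 0, -4], [0, 0, 1, -5]]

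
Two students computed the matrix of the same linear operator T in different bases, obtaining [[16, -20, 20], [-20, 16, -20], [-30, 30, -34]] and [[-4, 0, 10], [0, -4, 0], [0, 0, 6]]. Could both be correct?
Two matrices over a field are similar if and only if they have the same invariant factors.

Both A and B have characteristic polynomial (x - 6)(x + 4)^2 and minimal polynomial (x - 6)(x + 4). Computing further, both have invariant factors x + 4, (x - 6)(x + 4). Hence A and B are similar.

Yes.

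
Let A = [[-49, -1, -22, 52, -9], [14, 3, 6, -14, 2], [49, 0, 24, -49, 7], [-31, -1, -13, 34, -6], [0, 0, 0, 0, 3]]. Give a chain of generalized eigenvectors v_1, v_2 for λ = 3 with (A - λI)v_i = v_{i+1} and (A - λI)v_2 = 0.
v_1 = [[15, -3, -14, 9, 0]]^T, v_2 = [[-1, 0, 0, -1, 0]]^T

We seek v_1 ∈ ker((A - 3I)^2) \ ker(A - 3I), then set v_{i+1} = (A - 3I) v_i.

One such chain is v_1 = [[15, -3, -14, 9, 0]]^T, v_2 = [[-1, 0, 0, -1, 0]]^T. Check: (A - 3I) v_2 = [[0, 0, 0, 0, 0]]^T = 0.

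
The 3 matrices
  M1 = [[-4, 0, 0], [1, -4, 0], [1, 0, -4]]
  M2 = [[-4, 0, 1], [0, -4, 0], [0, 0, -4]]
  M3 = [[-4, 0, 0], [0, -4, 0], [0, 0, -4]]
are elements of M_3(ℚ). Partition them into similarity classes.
2 classes: {M1, M2}, {M3}

Characteristic polynomials: χ_{M1} = (x + 4)^3, χ_{M2} = (x + 4)^3, χ_{M3} = (x + 4)^3.

{M1, M2}: invariant factors x + 4, (x + 4)^2.

{M3}: invariant factors x + 4, x + 4, x + 4.

Matrices are similar if and only if their invariant-factor lists agree; the partition into similarity classes is {M1, M2}, {M3}.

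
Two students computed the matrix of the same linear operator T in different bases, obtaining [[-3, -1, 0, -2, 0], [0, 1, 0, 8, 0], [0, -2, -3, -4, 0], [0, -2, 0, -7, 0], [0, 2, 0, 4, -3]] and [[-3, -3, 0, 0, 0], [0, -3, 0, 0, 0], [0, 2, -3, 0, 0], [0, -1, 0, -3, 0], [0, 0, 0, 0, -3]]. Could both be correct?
Yes.

Two matrices over a field are similar if and only if they have the same invariant factors.

Both A and B have characteristic polynomial (x + 3)^5 and minimal polynomial (x + 3)^2. Computing further, both have invariant factors x + 3, x + 3, x + 3, (x + 3)^2. Hence A and B are similar.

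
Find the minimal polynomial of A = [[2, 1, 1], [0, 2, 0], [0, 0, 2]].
m_A(x) = (x - 2)^2

The characteristic polynomial factors as (x - 2)^3. The minimal polynomial is ∏(x - λ)^{k_λ} where k_λ is the size of the largest Jordan block at λ.

For λ = 2: rank(A - 2I) = 1, and the largest Jordan block has size 2 (the smallest k with rank((A - 2I)^k) = rank((A - 2I)^(k+1))).

So m_A(x) = (x - 2)^2.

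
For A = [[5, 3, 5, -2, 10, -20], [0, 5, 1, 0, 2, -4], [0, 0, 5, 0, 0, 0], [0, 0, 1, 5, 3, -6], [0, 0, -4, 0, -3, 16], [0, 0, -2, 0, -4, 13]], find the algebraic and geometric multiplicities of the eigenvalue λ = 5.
algebraic multiplicity 6, geometric multiplicity 3

The characteristic polynomial is (x - 5)^6, so the factor x - 5 appears with exponent 6: the algebraic multiplicity is 6.

rank(A - 5I) = 3, so the eigenspace has dimension 6 - 3 = 3: the geometric multiplicity is 3.

Since 3 < 6, A is not diagonalizable.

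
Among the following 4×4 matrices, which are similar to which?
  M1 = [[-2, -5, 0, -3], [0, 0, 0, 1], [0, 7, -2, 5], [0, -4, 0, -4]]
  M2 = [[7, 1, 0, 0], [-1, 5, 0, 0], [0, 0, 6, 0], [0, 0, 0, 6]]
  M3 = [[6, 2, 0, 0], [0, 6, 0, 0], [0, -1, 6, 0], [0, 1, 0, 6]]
Characteristic polynomials: χ_{M1} = (x + 2)^4, χ_{M2} = (x - 6)^4, χ_{M3} = (x - 6)^4.

{M1}: invariant factors x + 2, (x + 2)^3.

{M2, M3}: invariant factors x - 6, x - 6, (x - 6)^2.

Matrices are similar if and only if their invariant-factor lists agree; the partition into similarity classes is {M1}, {M2, M3}.

2 classes: {M1}, {M2, M3}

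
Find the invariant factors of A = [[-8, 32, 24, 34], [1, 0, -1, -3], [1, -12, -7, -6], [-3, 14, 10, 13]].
The Jordan structure of A has elementary divisors (x + 3), x^2, (x - 1). Arranging the block sizes at each eigenvalue in decreasing order and taking row products gives the invariant factors.

Invariant factors (smallest first, each dividing the next): x^2(x - 1)(x + 3).

Check: the last factor x^2(x - 1)(x + 3) is the minimal polynomial, and the product x^2(x - 1)(x + 3) is the characteristic polynomial.

x^2(x - 1)(x + 3)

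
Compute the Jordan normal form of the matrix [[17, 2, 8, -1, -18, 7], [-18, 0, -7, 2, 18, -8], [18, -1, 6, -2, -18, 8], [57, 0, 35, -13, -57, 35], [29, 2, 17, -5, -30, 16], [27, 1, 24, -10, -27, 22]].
The characteristic polynomial is det(xI - A) = (x - 3)^2(x + 1)^4, so the eigenvalues are -1 (algebraic multiplicity 4), 3 (algebraic multiplicity 2).

For λ = -1: rank(A + I) = 4, rank((A + I)^2) = 3, rank((A + I)^3) = 2. The eigenspace has dimension 6 - 4 = 2, so there are 2 Jordan blocks; the rank sequence gives block sizes [3, 1].

For λ = 3: rank(A - 3I) = 5, rank((A - 3I)^2) = 4. The eigenspace has dimension 6 - 5 = 1, so there is 1 Jordan block; the rank sequence gives block sizes [2].

Assembling the blocks gives the Jordan form J above.

J = [[-1, 1, 0, 0, 0, 0], [0, -1, 1, 0, 0, 0], [0, 0, -1, 0, 0, 0], [0, 0, 0, -1, 0, 0], [0, 0, 0, 0, 3, 1], [0, 0, 0, 0, 0, 3]]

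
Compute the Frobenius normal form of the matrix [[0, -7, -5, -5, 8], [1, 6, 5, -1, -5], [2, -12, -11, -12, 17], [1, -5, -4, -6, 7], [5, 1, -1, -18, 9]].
The invariant factors of A (the non-unit diagonal entries of the Smith normal form of xI - A over ℚ[x]) are (x + 1)^2(x^3 + x + 4), each dividing the next. The characteristic polynomial is their product, (x + 1)^2(x^3 + x + 4).

The rational canonical form is the block-diagonal matrix of companion matrices C(f_i):
R = [[0, 0, 0, 0, -4], [1, 0, 0, 0, -9], [0, 1, 0, 0, -6], [0, 0, 1, 0, -2], [0, 0, 0, 1, -2]].

Note the characteristic polynomial does not split into linear factors over ℚ, so A has no Jordan form over ℚ; the rational canonical form exists over any field.

R = [[0, 0, 0, 0, -4], [1, 0, 0, 0, -9], [0, 1, 0, 0, -6], [0, 0, 1, 0, -2], [0, 0, 0, 1, -2]]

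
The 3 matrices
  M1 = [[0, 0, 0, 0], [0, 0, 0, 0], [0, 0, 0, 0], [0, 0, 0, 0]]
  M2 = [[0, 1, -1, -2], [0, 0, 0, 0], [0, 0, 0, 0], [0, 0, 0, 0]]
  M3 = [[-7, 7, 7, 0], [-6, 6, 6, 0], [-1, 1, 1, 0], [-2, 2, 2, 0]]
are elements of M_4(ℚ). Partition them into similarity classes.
2 classes: {M1}, {M2, M3}

Characteristic polynomials: χ_{M1} = x^4, χ_{M2} = x^4, χ_{M3} = x^4.

{M1}: invariant factors x, x, x, x.

{M2, M3}: invariant factors x, x, x^2.

Matrices are similar if and only if their invariant-factor lists agree; the partition into similarity classes is {M1}, {M2, M3}.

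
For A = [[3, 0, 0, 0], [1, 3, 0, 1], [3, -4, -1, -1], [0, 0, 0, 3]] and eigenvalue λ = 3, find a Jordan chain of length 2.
v_1 = [[2, 1, 1, -1]]^T, v_2 = [[0, 1, -1, 0]]^T

We seek v_1 ∈ ker((A - 3I)^2) \ ker(A - 3I), then set v_{i+1} = (A - 3I) v_i.

One such chain is v_1 = [[2, 1, 1, -1]]^T, v_2 = [[0, 1, -1, 0]]^T. Check: (A - 3I) v_2 = [[0, 0, 0, 0]]^T = 0.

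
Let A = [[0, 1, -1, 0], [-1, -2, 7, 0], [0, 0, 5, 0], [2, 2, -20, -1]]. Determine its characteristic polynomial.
xI - A = [[x, -1, 1, 0], [1, x + 2, -7, 0], [0, 0, x - 5, 0], [-2, -2, 20, x + 1]].

Expanding det(xI - A) along the first row:
det(xI - A) = + (x)·det([[x + 2, -7, 0], [0, x - 5, 0], [-2, 20, x + 1]]) - (-1)·det([[1, -7, 0], [0, x - 5, 0], [-2, 20, x + 1]]) + (1)·det([[1, x + 2, 0], [0, 0, 0], [-2, -2, x + 1]]) - (0)·det([[1, x + 2, -7], [0, 0, x - 5], [-2, -2, 20]]).

Evaluating gives χ_A(x) = x^4 - 2x^3 - 12x^2 - 14x - 5 = (x - 5)(x + 1)^3.

χ_A(x) = (x - 5)(x + 1)^3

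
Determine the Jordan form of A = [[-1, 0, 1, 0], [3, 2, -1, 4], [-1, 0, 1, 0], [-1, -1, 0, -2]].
J = [[0, 1, 0, 0], [0, 0, 0, 0], [0, 0, 0, 1], [0, 0, 0, 0]]

The characteristic polynomial is det(xI - A) = x^4, so the eigenvalues are 0 (algebraic multiplicity 4).

For λ = 0: rank(A) = 2, rank(A^2) = 0. The eigenspace has dimension 4 - 2 = 2, so there are 2 Jordan blocks; the rank sequence gives block sizes [2, 2].

Assembling the blocks gives the Jordan form J above.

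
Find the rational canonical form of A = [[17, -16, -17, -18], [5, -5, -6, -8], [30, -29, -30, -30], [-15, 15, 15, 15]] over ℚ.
R = [[0, 0, 0, 15], [1, 0, 0, 2], [0, 1, 0, -1], [0, 0, 1, -3]]

The invariant factors of A (the non-unit diagonal entries of the Smith normal form of xI - A over ℚ[x]) are (x + 3)(x^3 + x - 5), each dividing the next. The characteristic polynomial is their product, (x + 3)(x^3 + x - 5).

The rational canonical form is the block-diagonal matrix of companion matrices C(f_i):
R = [[0, 0, 0, 15], [1, 0, 0, 2], [0, 1, 0, -1], [0, 0, 1, -3]].

Note the characteristic polynomial does not split into linear factors over ℚ, so A has no Jordan form over ℚ; the rational canonical form exists over any field.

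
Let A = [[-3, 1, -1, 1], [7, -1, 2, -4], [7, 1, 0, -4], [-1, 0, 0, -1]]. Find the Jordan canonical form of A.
J = [[-2, 1, 0, 0], [0, -2, 1, 0], [0, 0, -2, 0], [0, 0, 0, 1]]

The characteristic polynomial is det(xI - A) = (x - 1)(x + 2)^3, so the eigenvalues are -2 (algebraic multiplicity 3), 1 (algebraic multiplicity 1).

For λ = -2: rank(A + 2I) = 3, rank((A + 2I)^2) = 2, rank((A + 2I)^3) = 1. The eigenspace has dimension 4 - 3 = 1, so there is 1 Jordan block; the rank sequence gives block sizes [3].

For λ = 1: algebraic multiplicity 1 gives one 1×1 block.

Assembling the blocks gives the Jordan form J above.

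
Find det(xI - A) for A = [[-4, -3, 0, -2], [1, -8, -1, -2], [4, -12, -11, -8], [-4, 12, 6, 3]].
xI - A = [[x + 4, 3, 0, 2], [-1, x + 8, 1, 2], [-4, 12, x + 11, 8], [4, -12, -6, x - 3]].

Expanding det(xI - A) along the first row:
det(xI - A) = + (x + 4)·det([[x + 8, 1, 2], [12, x + 11, 8], [-12, -6, x - 3]]) - (3)·det([[-1, 1, 2], [-4, x + 11, 8], [4, -6, x - 3]]) + (0)·det([[-1, x + 8, 2], [-4, 12, 8], [4, -12, x - 3]]) - (2)·det([[-1, x + 8, 1], [-4, 12, x + 11], [4, -12, -6]]).

Evaluating gives χ_A(x) = x^4 + 20x^3 + 150x^2 + 500x + 625 = (x + 5)^4.

χ_A(x) = (x + 5)^4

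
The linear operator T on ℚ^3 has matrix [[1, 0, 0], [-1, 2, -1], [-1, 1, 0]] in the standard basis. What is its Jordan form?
The characteristic polynomial is det(xI - A) = (x - 1)^3, so the eigenvalues are 1 (algebraic multiplicity 3).

For λ = 1: rank(A - I) = 1, rank((A - I)^2) = 0. The eigenspace has dimension 3 - 1 = 2, so there are 2 Jordan blocks; the rank sequence gives block sizes [2, 1].

Assembling the blocks gives the Jordan form J above.

J = [[1, 1, 0], [0, 1, 0], [0, 0, 1]]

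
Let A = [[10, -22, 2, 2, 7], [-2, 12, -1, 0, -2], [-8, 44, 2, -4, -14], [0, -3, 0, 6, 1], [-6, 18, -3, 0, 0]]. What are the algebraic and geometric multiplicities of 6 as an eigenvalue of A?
The characteristic polynomial is (x - 6)^5, so the factor x - 6 appears with exponent 5: the algebraic multiplicity is 5.

rank(A - 6I) = 3, so the eigenspace has dimension 5 - 3 = 2: the geometric multiplicity is 2.

Since 2 < 5, A is not diagonalizable.

algebraic multiplicity 5, geometric multiplicity 2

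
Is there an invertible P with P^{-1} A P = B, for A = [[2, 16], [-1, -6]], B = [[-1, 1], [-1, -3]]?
Two matrices over a field are similar if and only if they have the same invariant factors.

Both A and B have characteristic polynomial (x + 2)^2 and minimal polynomial (x + 2)^2. Computing further, both have invariant factors (x + 2)^2. Hence A and B are similar.

Yes.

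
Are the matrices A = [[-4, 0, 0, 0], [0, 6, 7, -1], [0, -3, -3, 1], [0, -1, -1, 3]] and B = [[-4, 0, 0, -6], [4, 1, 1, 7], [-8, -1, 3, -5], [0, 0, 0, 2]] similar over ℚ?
Both have characteristic polynomial (x - 2)^3(x + 4), but the minimal polynomial of A is (x - 2)^3(x + 4) while the minimal polynomial of B is (x - 2)^2(x + 4). The minimal polynomial is a similarity invariant, so A and B are not similar.

No.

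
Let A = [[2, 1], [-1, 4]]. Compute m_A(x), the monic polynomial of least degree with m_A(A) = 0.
The characteristic polynomial factors as (x - 3)^2. The minimal polynomial is ∏(x - λ)^{k_λ} where k_λ is the size of the largest Jordan block at λ.

For λ = 3: rank(A - 3I) = 1, and the largest Jordan block has size 2 (the smallest k with rank((A - 3I)^k) = rank((A - 3I)^(k+1))).

So m_A(x) = (x - 3)^2.

m_A(x) = (x - 3)^2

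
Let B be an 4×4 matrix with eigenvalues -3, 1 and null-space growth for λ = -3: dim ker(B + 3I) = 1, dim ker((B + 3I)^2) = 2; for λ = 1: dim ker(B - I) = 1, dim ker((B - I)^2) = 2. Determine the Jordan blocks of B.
Jordan blocks: (-3, 2), (1, 2)

λ = -3: successive nullity increments [1, 1] count blocks of size ≥ k; block sizes are [2].
λ = 1: successive nullity increments [1, 1] count blocks of size ≥ k; block sizes are [2].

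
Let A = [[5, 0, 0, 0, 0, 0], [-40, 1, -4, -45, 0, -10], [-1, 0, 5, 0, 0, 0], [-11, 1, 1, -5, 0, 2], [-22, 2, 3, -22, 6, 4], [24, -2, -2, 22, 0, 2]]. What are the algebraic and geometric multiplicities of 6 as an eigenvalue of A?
The characteristic polynomial is (x - 6)^2(x - 5)^2(x + 4)^2, so the factor x - 6 appears with exponent 2: the algebraic multiplicity is 2.

rank(A - 6I) = 4, so the eigenspace has dimension 6 - 4 = 2: the geometric multiplicity is 2.

algebraic multiplicity 2, geometric multiplicity 2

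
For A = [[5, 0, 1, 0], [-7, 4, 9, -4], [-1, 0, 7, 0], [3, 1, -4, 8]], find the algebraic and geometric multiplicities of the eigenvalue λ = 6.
algebraic multiplicity 4, geometric multiplicity 2

The characteristic polynomial is (x - 6)^4, so the factor x - 6 appears with exponent 4: the algebraic multiplicity is 4.

rank(A - 6I) = 2, so the eigenspace has dimension 4 - 2 = 2: the geometric multiplicity is 2.

Since 2 < 4, A is not diagonalizable.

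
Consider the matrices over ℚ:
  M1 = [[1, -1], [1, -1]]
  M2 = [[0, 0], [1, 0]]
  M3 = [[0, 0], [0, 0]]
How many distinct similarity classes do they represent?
2 classes: {M1, M2}, {M3}

Characteristic polynomials: χ_{M1} = x^2, χ_{M2} = x^2, χ_{M3} = x^2.

{M1, M2}: invariant factors x^2.

{M3}: invariant factors x, x.

Matrices are similar if and only if their invariant-factor lists agree; the partition into similarity classes is {M1, M2}, {M3}.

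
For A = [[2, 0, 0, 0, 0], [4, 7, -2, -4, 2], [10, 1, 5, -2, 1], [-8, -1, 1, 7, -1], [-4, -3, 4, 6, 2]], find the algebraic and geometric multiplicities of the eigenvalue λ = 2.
algebraic multiplicity 1, geometric multiplicity 1

The characteristic polynomial is (x - 6)(x - 5)^3(x - 2), so the factor x - 2 appears with exponent 1: the algebraic multiplicity is 1.

rank(A - 2I) = 4, so the eigenspace has dimension 5 - 4 = 1: the geometric multiplicity is 1.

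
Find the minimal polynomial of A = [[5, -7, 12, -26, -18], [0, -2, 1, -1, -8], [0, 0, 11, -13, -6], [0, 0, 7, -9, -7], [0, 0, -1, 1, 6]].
The characteristic polynomial factors as (x - 5)^3(x + 2)^2. The minimal polynomial is ∏(x - λ)^{k_λ} where k_λ is the size of the largest Jordan block at λ.

For λ = -2: rank(A + 2I) = 3, and the largest Jordan block has size 1 (the smallest k with rank((A + 2I)^k) = rank((A + 2I)^(k+1))).
For λ = 5: rank(A - 5I) = 4, and the largest Jordan block has size 3 (the smallest k with rank((A - 5I)^k) = rank((A - 5I)^(k+1))).

So m_A(x) = (x - 5)^3(x + 2).

m_A(x) = (x - 5)^3(x + 2)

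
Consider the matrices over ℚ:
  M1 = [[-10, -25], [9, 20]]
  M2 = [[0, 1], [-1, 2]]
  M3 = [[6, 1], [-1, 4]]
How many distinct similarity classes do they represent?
Characteristic polynomials: χ_{M1} = (x - 5)^2, χ_{M2} = (x - 1)^2, χ_{M3} = (x - 5)^2.

{M1, M3}: invariant factors (x - 5)^2.

{M2}: invariant factors (x - 1)^2.

Matrices are similar if and only if their invariant-factor lists agree; the partition into similarity classes is {M1, M3}, {M2}.

2 classes: {M1, M3}, {M2}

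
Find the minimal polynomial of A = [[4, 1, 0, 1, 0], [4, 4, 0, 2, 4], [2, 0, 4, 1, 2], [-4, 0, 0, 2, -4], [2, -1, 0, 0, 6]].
The characteristic polynomial factors as (x - 4)^5. The minimal polynomial is ∏(x - λ)^{k_λ} where k_λ is the size of the largest Jordan block at λ.

For λ = 4: rank(A - 4I) = 2, and the largest Jordan block has size 2 (the smallest k with rank((A - 4I)^k) = rank((A - 4I)^(k+1))).

So m_A(x) = (x - 4)^2.

m_A(x) = (x - 4)^2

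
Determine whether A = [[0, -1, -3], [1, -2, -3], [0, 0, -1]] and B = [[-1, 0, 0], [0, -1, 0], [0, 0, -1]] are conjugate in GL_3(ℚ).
Both have characteristic polynomial (x + 1)^3, but the minimal polynomial of A is (x + 1)^2 while the minimal polynomial of B is x + 1. The minimal polynomial is a similarity invariant, so A and B are not similar.

No.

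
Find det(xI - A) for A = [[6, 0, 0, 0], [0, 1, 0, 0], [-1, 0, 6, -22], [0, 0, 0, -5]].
xI - A = [[x - 6, 0, 0, 0], [0, x - 1, 0, 0], [1, 0, x - 6, 22], [0, 0, 0, x + 5]].

Expanding det(xI - A) along the first row:
det(xI - A) = + (x - 6)·det([[x - 1, 0, 0], [0, x - 6, 22], [0, 0, x + 5]]) - (0)·det([[0, 0, 0], [1, x - 6, 22], [0, 0, x + 5]]) + (0)·det([[0, x - 1, 0], [1, 0, 22], [0, 0, x + 5]]) - (0)·det([[0, x - 1, 0], [1, 0, x - 6], [0, 0, 0]]).

Evaluating gives χ_A(x) = x^4 - 8x^3 - 17x^2 + 204x - 180 = (x - 6)^2(x - 1)(x + 5).

χ_A(x) = (x - 6)^2(x - 1)(x + 5)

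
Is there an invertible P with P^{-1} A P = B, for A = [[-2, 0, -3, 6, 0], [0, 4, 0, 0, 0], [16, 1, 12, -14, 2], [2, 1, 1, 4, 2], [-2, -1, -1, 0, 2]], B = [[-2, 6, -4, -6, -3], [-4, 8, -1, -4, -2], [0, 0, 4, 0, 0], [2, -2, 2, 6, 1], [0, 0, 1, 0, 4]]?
Yes.

Two matrices over a field are similar if and only if they have the same invariant factors.

Both A and B have characteristic polynomial (x - 4)^5 and minimal polynomial (x - 4)^3. Computing further, both have invariant factors x - 4, x - 4, (x - 4)^3. Hence A and B are similar.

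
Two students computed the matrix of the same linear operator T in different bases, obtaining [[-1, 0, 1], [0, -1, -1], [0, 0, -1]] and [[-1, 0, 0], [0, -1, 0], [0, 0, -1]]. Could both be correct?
No.

Both have characteristic polynomial (x + 1)^3, but the minimal polynomial of A is (x + 1)^2 while the minimal polynomial of B is x + 1. The minimal polynomial is a similarity invariant, so A and B are not similar.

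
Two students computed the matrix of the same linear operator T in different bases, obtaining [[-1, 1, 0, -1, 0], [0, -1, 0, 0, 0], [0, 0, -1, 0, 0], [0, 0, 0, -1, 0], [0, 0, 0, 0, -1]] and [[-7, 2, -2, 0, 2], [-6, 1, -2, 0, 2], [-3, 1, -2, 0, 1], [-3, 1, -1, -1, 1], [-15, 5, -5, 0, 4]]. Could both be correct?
Yes.

Two matrices over a field are similar if and only if they have the same invariant factors.

Both A and B have characteristic polynomial (x + 1)^5 and minimal polynomial (x + 1)^2. Computing further, both have invariant factors x + 1, x + 1, x + 1, (x + 1)^2. Hence A and B are similar.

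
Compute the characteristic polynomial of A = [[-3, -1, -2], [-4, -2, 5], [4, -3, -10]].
χ_A(x) = (x + 5)^3

xI - A = [[x + 3, 1, 2], [4, x + 2, -5], [-4, 3, x + 10]].

Expanding det(xI - A) along the first row:
det(xI - A) = + (x + 3)·det([[x + 2, -5], [3, x + 10]]) - (1)·det([[4, -5], [-4, x + 10]]) + (2)·det([[4, x + 2], [-4, 3]]).

Evaluating gives χ_A(x) = x^3 + 15x^2 + 75x + 125 = (x + 5)^3.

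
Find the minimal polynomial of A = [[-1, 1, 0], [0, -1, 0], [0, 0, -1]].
The characteristic polynomial factors as (x + 1)^3. The minimal polynomial is ∏(x - λ)^{k_λ} where k_λ is the size of the largest Jordan block at λ.

For λ = -1: rank(A + I) = 1, and the largest Jordan block has size 2 (the smallest k with rank((A + I)^k) = rank((A + I)^(k+1))).

So m_A(x) = (x + 1)^2.

m_A(x) = (x + 1)^2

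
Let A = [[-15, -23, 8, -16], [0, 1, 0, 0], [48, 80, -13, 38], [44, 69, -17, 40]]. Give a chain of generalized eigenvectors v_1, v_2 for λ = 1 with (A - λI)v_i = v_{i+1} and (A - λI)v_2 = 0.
We seek v_1 ∈ ker((A - I)^2) \ ker(A - I), then set v_{i+1} = (A - I) v_i.

One such chain is v_1 = [[-3, 1, 1, 2]]^T, v_2 = [[1, 0, -2, -2]]^T. Check: (A - I) v_2 = [[0, 0, 0, 0]]^T = 0.

v_1 = [[-3, 1, 1, 2]]^T, v_2 = [[1, 0, -2, -2]]^T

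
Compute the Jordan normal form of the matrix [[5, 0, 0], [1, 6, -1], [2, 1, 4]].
The characteristic polynomial is det(xI - A) = (x - 5)^3, so the eigenvalues are 5 (algebraic multiplicity 3).

For λ = 5: rank(A - 5I) = 2, rank((A - 5I)^2) = 1, rank((A - 5I)^3) = 0. The eigenspace has dimension 3 - 2 = 1, so there is 1 Jordan block; the rank sequence gives block sizes [3].

Assembling the blocks gives the Jordan form J above.

J = [[5, 1, 0], [0, 5, 1], [0, 0, 5]]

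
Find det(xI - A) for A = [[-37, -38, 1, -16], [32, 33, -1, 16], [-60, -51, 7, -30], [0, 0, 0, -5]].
xI - A = [[x + 37, 38, -1, 16], [-32, x - 33, 1, -16], [60, 51, x - 7, 30], [0, 0, 0, x + 5]].

Expanding det(xI - A) along the first row:
det(xI - A) = + (x + 37)·det([[x - 33, 1, -16], [51, x - 7, 30], [0, 0, x + 5]]) - (38)·det([[-32, 1, -16], [60, x - 7, 30], [0, 0, x + 5]]) + (-1)·det([[-32, x - 33, -16], [60, 51, 30], [0, 0, x + 5]]) - (16)·det([[-32, x - 33, 1], [60, 51, x - 7], [0, 0, 0]]).

Evaluating gives χ_A(x) = x^4 + 2x^3 - 39x^2 - 40x + 400 = (x - 4)^2(x + 5)^2.

χ_A(x) = (x - 4)^2(x + 5)^2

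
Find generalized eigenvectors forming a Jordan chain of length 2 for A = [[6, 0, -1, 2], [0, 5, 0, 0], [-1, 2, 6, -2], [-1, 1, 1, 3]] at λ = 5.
We seek v_1 ∈ ker((A - 5I)^2) \ ker(A - 5I), then set v_{i+1} = (A - 5I) v_i.

One such chain is v_1 = [[0, 1, 0, 0]]^T, v_2 = [[0, 0, 2, 1]]^T. Check: (A - 5I) v_2 = [[0, 0, 0, 0]]^T = 0.

v_1 = [[0, 1, 0, 0]]^T, v_2 = [[0, 0, 2, 1]]^T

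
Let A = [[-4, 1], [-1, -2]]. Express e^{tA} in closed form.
A has Jordan form J = [[-3, 1], [0, -3]] with A = PJP^{-1}, so e^{tA} = P e^{tJ} P^{-1}.

For a Jordan block J_k(λ), e^{tJ_k(λ)} = e^{λt} · (I + tN + t^2 N^2/2! + ... + t^{k-1} N^{k-1}/(k-1)!) where N is the nilpotent superdiagonal part.

Assembling the blocks and conjugating back gives the entries of e^{tA} as shown above.

e^{tA} = [[(1 - t)*e^{-3*t}, t*e^{-3*t}], [-t*e^{-3*t}, (t + 1)*e^{-3*t}]]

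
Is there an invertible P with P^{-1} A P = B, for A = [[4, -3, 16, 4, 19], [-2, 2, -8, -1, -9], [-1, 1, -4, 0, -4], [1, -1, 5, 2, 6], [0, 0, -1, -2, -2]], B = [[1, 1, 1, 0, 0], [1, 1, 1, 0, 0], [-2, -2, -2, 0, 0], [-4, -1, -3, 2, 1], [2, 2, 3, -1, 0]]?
No.

Both have characteristic polynomial x^3(x - 1)^2, but the minimal polynomial of A is x^3(x - 1)^2 while the minimal polynomial of B is x^2(x - 1)^2. The minimal polynomial is a similarity invariant, so A and B are not similar.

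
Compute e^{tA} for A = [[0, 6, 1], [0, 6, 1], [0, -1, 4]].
e^{tA} = [[1, t*e^{5*t} + e^{5*t} - 1, t*e^{5*t}], [0, (t + 1)*e^{5*t}, t*e^{5*t}], [0, -t*e^{5*t}, (1 - t)*e^{5*t}]]

A has Jordan form J = [[0, 0, 0], [0, 5, 1], [0, 0, 5]] with A = PJP^{-1}, so e^{tA} = P e^{tJ} P^{-1}.

For a Jordan block J_k(λ), e^{tJ_k(λ)} = e^{λt} · (I + tN + t^2 N^2/2! + ... + t^{k-1} N^{k-1}/(k-1)!) where N is the nilpotent superdiagonal part.

Assembling the blocks and conjugating back gives the entries of e^{tA} as shown above.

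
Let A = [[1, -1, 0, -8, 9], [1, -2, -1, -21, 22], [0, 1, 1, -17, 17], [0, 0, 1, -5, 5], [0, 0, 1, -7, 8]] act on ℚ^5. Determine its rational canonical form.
R = [[0, 0, 0, 0, -30], [1, 0, 0, 0, 31], [0, 1, 0, 0, 15], [0, 0, 1, 0, 6], [0, 0, 0, 1, 3]]

The invariant factors of A (the non-unit diagonal entries of the Smith normal form of xI - A over ℚ[x]) are (x - 5)(x + 2)(x^3 + 4x - 3), each dividing the next. The characteristic polynomial is their product, (x - 5)(x + 2)(x^3 + 4x - 3).

The rational canonical form is the block-diagonal matrix of companion matrices C(f_i):
R = [[0, 0, 0, 0, -30], [1, 0, 0, 0, 31], [0, 1, 0, 0, 15], [0, 0, 1, 0, 6], [0, 0, 0, 1, 3]].

Note the characteristic polynomial does not split into linear factors over ℚ, so A has no Jordan form over ℚ; the rational canonical form exists over any field.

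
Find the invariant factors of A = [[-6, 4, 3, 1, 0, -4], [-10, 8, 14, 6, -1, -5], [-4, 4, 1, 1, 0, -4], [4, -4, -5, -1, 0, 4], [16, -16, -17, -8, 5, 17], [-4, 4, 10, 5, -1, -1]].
The Jordan structure of A has elementary divisors (x + 2), x^3, (x - 4)^2. Arranging the block sizes at each eigenvalue in decreasing order and taking row products gives the invariant factors.

Invariant factors (smallest first, each dividing the next): x^3(x - 4)^2(x + 2).

Check: the last factor x^3(x - 4)^2(x + 2) is the minimal polynomial, and the product x^3(x - 4)^2(x + 2) is the characteristic polynomial.

x^3(x - 4)^2(x + 2)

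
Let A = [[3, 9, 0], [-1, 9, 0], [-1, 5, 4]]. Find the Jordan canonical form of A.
The characteristic polynomial is det(xI - A) = (x - 6)^2(x - 4), so the eigenvalues are 4 (algebraic multiplicity 1), 6 (algebraic multiplicity 2).

For λ = 4: algebraic multiplicity 1 gives one 1×1 block.

For λ = 6: rank(A - 6I) = 2, rank((A - 6I)^2) = 1. The eigenspace has dimension 3 - 2 = 1, so there is 1 Jordan block; the rank sequence gives block sizes [2].

Assembling the blocks gives the Jordan form J above.

J = [[4, 0, 0], [0, 6, 1], [0, 0, 6]]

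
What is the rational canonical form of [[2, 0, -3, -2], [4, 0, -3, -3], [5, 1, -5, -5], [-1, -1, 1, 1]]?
The invariant factors of A (the non-unit diagonal entries of the Smith normal form of xI - A over ℚ[x]) are (x^2 + x + 2)^2, each dividing the next. The characteristic polynomial is their product, (x^2 + x + 2)^2.

The rational canonical form is the block-diagonal matrix of companion matrices C(f_i):
R = [[0, 0, 0, -4], [1, 0, 0, -4], [0, 1, 0, -5], [0, 0, 1, -2]].

Note the characteristic polynomial does not split into linear factors over ℚ, so A has no Jordan form over ℚ; the rational canonical form exists over any field.

R = [[0, 0, 0, -4], [1, 0, 0, -4], [0, 1, 0, -5], [0, 0, 1, -2]]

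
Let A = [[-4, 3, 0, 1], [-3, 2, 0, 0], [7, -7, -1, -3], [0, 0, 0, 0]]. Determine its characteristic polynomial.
χ_A(x) = x(x + 1)^3

xI - A = [[x + 4, -3, 0, -1], [3, x - 2, 0, 0], [-7, 7, x + 1, 3], [0, 0, 0, x]].

Expanding det(xI - A) along the first row:
det(xI - A) = + (x + 4)·det([[x - 2, 0, 0], [7, x + 1, 3], [0, 0, x]]) - (-3)·det([[3, 0, 0], [-7, x + 1, 3], [0, 0, x]]) + (0)·det([[3, x - 2, 0], [-7, 7, 3], [0, 0, x]]) - (-1)·det([[3, x - 2, 0], [-7, 7, x + 1], [0, 0, 0]]).

Evaluating gives χ_A(x) = x^4 + 3x^3 + 3x^2 + x = x(x + 1)^3.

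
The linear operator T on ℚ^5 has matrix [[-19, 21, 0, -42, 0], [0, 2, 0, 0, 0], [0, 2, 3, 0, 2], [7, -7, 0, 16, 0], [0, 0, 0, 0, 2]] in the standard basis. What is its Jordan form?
J = [[-5, 0, 0, 0, 0], [0, 2, 0, 0, 0], [0, 0, 2, 0, 0], [0, 0, 0, 2, 0], [0, 0, 0, 0, 3]]

The characteristic polynomial is det(xI - A) = (x - 3)(x - 2)^3(x + 5), so the eigenvalues are -5 (algebraic multiplicity 1), 2 (algebraic multiplicity 3), 3 (algebraic multiplicity 1).

For λ = -5: algebraic multiplicity 1 gives one 1×1 block.

For λ = 2: rank(A - 2I) = 2. The eigenspace has dimension 5 - 2 = 3, so there are 3 Jordan blocks; the rank sequence gives block sizes [1, 1, 1].

For λ = 3: algebraic multiplicity 1 gives one 1×1 block.

Assembling the blocks gives the Jordan form J above.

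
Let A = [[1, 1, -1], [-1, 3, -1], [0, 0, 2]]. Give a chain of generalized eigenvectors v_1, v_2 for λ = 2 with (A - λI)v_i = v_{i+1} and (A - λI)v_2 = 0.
v_1 = [[2, 4, 1]]^T, v_2 = [[1, 1, 0]]^T

We seek v_1 ∈ ker((A - 2I)^2) \ ker(A - 2I), then set v_{i+1} = (A - 2I) v_i.

One such chain is v_1 = [[2, 4, 1]]^T, v_2 = [[1, 1, 0]]^T. Check: (A - 2I) v_2 = [[0, 0, 0]]^T = 0.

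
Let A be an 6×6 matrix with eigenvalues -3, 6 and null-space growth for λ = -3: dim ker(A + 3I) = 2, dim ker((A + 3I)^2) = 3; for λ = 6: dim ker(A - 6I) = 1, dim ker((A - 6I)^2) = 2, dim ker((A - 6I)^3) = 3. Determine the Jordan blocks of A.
λ = -3: successive nullity increments [2, 1] count blocks of size ≥ k; block sizes are [2, 1].
λ = 6: successive nullity increments [1, 1, 1] count blocks of size ≥ k; block sizes are [3].

Jordan blocks: (-3, 2), (-3, 1), (6, 3)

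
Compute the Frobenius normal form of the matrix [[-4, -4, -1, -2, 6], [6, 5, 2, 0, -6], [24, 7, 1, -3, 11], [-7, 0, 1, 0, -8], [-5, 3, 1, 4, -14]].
R = [[-5, 0, 0, 0, 0], [0, 0, 0, 0, 0], [0, 1, 0, 0, 0], [0, 0, 1, 0, -10], [0, 0, 0, 1, -7]]

The invariant factors of A (the non-unit diagonal entries of the Smith normal form of xI - A over ℚ[x]) are x + 5, x^2(x + 2)(x + 5), each dividing the next. The characteristic polynomial is their product, x^2(x + 2)(x + 5)^2.

The rational canonical form is the block-diagonal matrix of companion matrices C(f_i):
R = [[-5, 0, 0, 0, 0], [0, 0, 0, 0, 0], [0, 1, 0, 0, 0], [0, 0, 1, 0, -10], [0, 0, 0, 1, -7]].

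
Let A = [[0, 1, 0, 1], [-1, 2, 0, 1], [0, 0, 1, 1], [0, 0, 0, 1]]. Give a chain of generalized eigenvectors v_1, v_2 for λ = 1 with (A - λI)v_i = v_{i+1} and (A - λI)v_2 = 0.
We seek v_1 ∈ ker((A - I)^2) \ ker(A - I), then set v_{i+1} = (A - I) v_i.

One such chain is v_1 = [[2, 1, 0, 0]]^T, v_2 = [[-1, -1, 0, 0]]^T. Check: (A - I) v_2 = [[0, 0, 0, 0]]^T = 0.

v_1 = [[2, 1, 0, 0]]^T, v_2 = [[-1, -1, 0, 0]]^T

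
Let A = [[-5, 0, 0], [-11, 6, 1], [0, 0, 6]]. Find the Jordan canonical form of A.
J = [[-5, 0, 0], [0, 6, 1], [0, 0, 6]]

The characteristic polynomial is det(xI - A) = (x - 6)^2(x + 5), so the eigenvalues are -5 (algebraic multiplicity 1), 6 (algebraic multiplicity 2).

For λ = -5: algebraic multiplicity 1 gives one 1×1 block.

For λ = 6: rank(A - 6I) = 2, rank((A - 6I)^2) = 1. The eigenspace has dimension 3 - 2 = 1, so there is 1 Jordan block; the rank sequence gives block sizes [2].

Assembling the blocks gives the Jordan form J above.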